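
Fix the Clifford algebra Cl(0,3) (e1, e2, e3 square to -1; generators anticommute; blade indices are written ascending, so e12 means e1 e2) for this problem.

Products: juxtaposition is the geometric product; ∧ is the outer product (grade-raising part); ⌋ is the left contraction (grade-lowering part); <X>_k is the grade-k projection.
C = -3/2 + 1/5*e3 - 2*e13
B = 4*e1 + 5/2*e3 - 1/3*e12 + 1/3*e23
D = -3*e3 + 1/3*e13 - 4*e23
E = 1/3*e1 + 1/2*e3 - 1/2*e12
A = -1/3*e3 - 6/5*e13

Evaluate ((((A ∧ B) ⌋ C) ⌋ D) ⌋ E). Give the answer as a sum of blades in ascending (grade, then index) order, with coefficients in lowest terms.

step 1: 4/3*e13 + 1/9*e123
step 2: 8/3
step 3: -8*e3 + 8/9*e13 - 32/3*e23
step 4: 4
Answer: 4


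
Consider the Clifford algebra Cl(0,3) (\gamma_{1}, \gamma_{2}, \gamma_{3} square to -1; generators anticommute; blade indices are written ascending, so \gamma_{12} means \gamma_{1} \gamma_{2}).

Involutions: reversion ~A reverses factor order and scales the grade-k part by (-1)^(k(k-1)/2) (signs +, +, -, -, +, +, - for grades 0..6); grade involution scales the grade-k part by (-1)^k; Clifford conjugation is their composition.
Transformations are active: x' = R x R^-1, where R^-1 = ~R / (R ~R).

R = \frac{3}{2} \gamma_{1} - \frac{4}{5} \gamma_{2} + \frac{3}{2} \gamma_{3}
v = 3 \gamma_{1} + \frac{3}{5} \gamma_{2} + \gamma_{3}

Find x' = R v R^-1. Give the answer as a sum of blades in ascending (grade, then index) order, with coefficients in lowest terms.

~R = \frac{3}{2} \gamma_{1} - \frac{4}{5} \gamma_{2} + \frac{3}{2} \gamma_{3}, and R ~R = -\frac{257}{50}, so R^-1 = ~R / (-\frac{257}{50}).
R v = -\frac{138}{25} + \frac{33}{10} \gamma_{12} - 3 \gamma_{13} - \frac{17}{10} \gamma_{23}
Answer: \frac{57}{257} \gamma_{1} - \frac{2979}{1285} \gamma_{2} + \frac{571}{257} \gamma_{3}


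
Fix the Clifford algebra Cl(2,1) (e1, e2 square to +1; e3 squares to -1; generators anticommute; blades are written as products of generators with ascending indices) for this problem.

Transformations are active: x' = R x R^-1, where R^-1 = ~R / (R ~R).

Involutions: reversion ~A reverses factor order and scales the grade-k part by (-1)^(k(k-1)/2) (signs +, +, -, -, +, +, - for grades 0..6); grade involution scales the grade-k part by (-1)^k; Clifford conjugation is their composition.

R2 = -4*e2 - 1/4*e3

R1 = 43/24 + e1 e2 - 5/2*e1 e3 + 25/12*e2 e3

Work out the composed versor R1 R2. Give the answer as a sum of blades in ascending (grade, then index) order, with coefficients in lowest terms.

Distribute over the terms of R2 (each basis-blade product reordered to ascending indices, repeated generators contracted through their squares):
R1 (-4*e2) = -4*e1 - 43/6*e2 + 25/3*e3 - 10*e1 e2 e3
R1 (-1/4*e3) = -5/8*e1 + 25/48*e2 - 43/96*e3 - 1/4*e1 e2 e3
Summing the partial products and collecting blades:
Answer: -37/8*e1 - 319/48*e2 + 757/96*e3 - 41/4*e1 e2 e3


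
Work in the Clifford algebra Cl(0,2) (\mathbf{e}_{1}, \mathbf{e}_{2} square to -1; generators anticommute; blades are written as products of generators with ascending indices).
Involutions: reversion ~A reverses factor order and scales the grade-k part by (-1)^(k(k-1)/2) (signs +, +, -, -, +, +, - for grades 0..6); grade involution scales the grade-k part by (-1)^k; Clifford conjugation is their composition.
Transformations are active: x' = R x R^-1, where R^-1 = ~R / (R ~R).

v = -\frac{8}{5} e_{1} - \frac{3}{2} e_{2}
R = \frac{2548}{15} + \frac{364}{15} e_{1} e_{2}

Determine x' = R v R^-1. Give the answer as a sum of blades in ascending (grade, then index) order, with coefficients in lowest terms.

~R = \frac{2548}{15} - \frac{364}{15} e_{1} e_{2}, and R ~R = \frac{264992}{9}, so R^-1 = ~R / (\frac{264992}{9}).
R v = -\frac{17654}{75} e_{1} - \frac{22022}{75} e_{2}
Answer: -\frac{279}{250} e_{1} - \frac{236}{125} e_{2}


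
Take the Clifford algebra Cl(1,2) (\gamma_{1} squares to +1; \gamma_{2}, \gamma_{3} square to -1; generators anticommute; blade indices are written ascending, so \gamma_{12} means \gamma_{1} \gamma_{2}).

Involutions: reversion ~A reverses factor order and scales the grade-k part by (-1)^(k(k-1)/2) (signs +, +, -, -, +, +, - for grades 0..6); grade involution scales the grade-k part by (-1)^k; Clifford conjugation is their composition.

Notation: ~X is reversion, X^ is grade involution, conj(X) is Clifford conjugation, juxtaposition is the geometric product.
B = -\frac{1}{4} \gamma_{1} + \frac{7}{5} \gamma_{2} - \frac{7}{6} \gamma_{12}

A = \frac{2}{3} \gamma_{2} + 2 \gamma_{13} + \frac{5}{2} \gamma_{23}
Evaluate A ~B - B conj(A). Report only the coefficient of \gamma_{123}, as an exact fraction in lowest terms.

first term: -\frac{14}{15} + \frac{7}{9} \gamma_{1} + 4 \gamma_{3} + \frac{1}{6} \gamma_{12} + \frac{35}{12} \gamma_{13} + \frac{7}{3} \gamma_{23} - \frac{137}{40} \gamma_{123}
second term: \frac{14}{15} - \frac{7}{9} \gamma_{1} + 4 \gamma_{3} + \frac{1}{6} \gamma_{12} - \frac{35}{12} \gamma_{13} - \frac{7}{3} \gamma_{23} + \frac{137}{40} \gamma_{123}
Answer: -\frac{137}{20}


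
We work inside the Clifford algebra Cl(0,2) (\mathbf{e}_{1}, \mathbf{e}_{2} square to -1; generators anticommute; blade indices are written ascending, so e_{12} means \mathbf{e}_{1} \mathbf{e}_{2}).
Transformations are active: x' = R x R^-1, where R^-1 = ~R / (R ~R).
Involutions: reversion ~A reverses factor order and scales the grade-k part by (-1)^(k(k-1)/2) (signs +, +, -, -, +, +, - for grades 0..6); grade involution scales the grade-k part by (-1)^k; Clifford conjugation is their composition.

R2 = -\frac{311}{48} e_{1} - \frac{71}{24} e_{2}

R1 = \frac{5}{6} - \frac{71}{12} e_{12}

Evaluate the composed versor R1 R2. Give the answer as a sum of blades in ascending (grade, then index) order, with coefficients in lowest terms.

Distribute over the terms of R1 (each basis-blade product reordered to ascending indices, repeated generators contracted through their squares):
(\frac{5}{6}) R2 = -\frac{1555}{288} e_{1} - \frac{355}{144} e_{2}
(-\frac{71}{12} e_{12}) R2 = -\frac{5041}{288} e_{1} + \frac{22081}{576} e_{2}
Summing the partial products and collecting blades:
Answer: -\frac{1649}{72} e_{1} + \frac{6887}{192} e_{2}


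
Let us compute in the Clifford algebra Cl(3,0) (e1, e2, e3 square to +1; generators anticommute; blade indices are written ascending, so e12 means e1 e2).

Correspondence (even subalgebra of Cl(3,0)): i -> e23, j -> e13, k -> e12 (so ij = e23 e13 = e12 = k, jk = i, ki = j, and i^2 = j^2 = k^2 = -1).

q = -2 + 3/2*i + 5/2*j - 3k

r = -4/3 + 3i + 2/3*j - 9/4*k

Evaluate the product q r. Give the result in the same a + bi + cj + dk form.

In blades: q = -2 - 3*e12 + 5/2*e13 + 3/2*e23, r = -4/3 - 9/4*e12 + 2/3*e13 + 3*e23.
Distribute q over r term by term (generator squares from the signature, products reordered to ascending indices): (-2)*r = 8/3 + 9/2*e12 - 4/3*e13 - 6*e23; (-3*e12)*r = -27/4 + 4*e12 - 9*e13 + 2*e23; (5/2*e13)*r = -5/3 - 15/2*e12 - 10/3*e13 - 45/8*e23; (3/2*e23)*r = -9/2 + e12 + 27/8*e13 - 2*e23.
Sum: -41/4 + 2*e12 - 247/24*e13 - 93/8*e23; translating back through the correspondence:
Answer: -41/4 - 93/8*i - 247/24*j + 2k


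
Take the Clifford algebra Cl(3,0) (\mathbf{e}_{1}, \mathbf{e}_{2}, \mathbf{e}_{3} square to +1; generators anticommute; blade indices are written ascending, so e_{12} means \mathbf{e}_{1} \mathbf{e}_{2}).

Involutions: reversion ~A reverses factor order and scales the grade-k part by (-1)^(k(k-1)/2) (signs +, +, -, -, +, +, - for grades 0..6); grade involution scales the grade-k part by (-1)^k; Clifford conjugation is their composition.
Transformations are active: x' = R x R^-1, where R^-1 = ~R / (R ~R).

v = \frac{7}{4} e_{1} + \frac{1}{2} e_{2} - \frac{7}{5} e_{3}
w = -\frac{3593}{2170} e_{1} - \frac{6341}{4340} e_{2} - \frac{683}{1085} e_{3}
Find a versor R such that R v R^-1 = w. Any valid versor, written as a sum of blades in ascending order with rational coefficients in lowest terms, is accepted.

Key observation: q(v) = q(w) = \frac{2109}{400} (sandwiches preserve the norm), so R = v + w = \frac{409}{4340} e_{1} - \frac{4171}{4340} e_{2} - \frac{2202}{1085} e_{3} works whenever it is invertible — the component of v along it is kept and (v - w)/2 reverses, sending v to w.
Answer: \frac{409}{4340} e_{1} - \frac{4171}{4340} e_{2} - \frac{2202}{1085} e_{3}


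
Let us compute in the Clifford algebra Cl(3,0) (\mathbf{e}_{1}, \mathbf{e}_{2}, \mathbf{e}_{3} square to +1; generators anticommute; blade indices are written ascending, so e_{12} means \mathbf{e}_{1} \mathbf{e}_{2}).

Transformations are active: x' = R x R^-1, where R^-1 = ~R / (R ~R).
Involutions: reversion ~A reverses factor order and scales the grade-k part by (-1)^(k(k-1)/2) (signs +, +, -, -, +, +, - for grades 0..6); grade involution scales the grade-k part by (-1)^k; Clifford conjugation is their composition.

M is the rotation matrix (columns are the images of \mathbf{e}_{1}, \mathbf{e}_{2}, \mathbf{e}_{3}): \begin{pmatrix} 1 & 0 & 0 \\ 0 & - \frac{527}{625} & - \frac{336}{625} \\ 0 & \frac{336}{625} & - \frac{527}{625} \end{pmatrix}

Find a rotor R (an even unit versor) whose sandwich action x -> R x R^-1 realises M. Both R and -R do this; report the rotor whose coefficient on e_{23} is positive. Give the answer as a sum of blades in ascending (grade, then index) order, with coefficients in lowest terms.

Method: write R = a + b12*e_{12} + b13*e_{13} + b23*e_{23} with a^2 + b12^2 + b13^2 + b23^2 = 1 (so R^-1 = ~R). Expanding the columns R e_j ~R gives tr M = 4a^2 - 1 and, from the antisymmetric part, M21 - M12 = -4a*b12, M13 - M31 = 4a*b13, M32 - M23 = -4a*b23.
Here tr M = -\frac{429}{625}, so a^2 = (1 + tr M)/4 = \frac{49}{625} and a = ±\frac{7}{25}. Taking a = \frac{7}{25}: M21 - M12 = 0, M13 - M31 = 0, M32 - M23 = \frac{672}{625}, giving b12 = 0, b13 = 0, b23 = -\frac{24}{25}, i.e. R = \frac{7}{25} - \frac{24}{25} e_{23}.
Its e_{23} coefficient is negative, so report the other preimage -R.
Answer: -\frac{7}{25} + \frac{24}{25} e_{23}. Key observation: the double cover Spin(3) -> SO(3) sends R and -R to the same matrix (trace -\frac{429}{625} here), so the stated sign of the e_{23} coefficient is what selects one sheet.


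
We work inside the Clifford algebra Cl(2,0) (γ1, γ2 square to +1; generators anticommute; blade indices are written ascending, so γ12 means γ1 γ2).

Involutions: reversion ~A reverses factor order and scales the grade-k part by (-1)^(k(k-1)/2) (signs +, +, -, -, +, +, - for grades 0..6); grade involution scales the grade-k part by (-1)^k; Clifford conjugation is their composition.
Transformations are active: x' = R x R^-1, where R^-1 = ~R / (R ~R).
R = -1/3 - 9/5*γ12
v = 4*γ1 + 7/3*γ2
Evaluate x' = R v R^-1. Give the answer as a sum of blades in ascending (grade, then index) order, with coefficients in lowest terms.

~R = -1/3 + 9/5*γ12, and R ~R = 754/225, so R^-1 = ~R / (754/225).
R v = -83/15*γ1 + 289/45*γ2
Answer: -1093/377*γ1 - 4084/1131*γ2


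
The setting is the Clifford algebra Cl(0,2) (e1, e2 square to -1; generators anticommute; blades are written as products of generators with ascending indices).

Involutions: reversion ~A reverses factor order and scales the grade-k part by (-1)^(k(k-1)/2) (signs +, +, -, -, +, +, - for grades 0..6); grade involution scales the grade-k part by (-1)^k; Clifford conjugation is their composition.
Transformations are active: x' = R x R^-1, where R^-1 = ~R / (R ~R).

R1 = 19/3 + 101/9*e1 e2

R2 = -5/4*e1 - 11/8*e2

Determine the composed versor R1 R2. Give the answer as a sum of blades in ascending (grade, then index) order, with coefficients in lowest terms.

Distribute over the terms of R1 (each basis-blade product reordered to ascending indices, repeated generators contracted through their squares):
(19/3) R2 = -95/12*e1 - 209/24*e2
(101/9*e1 e2) R2 = 1111/72*e1 - 505/36*e2
Summing the partial products and collecting blades:
Answer: 541/72*e1 - 1637/72*e2


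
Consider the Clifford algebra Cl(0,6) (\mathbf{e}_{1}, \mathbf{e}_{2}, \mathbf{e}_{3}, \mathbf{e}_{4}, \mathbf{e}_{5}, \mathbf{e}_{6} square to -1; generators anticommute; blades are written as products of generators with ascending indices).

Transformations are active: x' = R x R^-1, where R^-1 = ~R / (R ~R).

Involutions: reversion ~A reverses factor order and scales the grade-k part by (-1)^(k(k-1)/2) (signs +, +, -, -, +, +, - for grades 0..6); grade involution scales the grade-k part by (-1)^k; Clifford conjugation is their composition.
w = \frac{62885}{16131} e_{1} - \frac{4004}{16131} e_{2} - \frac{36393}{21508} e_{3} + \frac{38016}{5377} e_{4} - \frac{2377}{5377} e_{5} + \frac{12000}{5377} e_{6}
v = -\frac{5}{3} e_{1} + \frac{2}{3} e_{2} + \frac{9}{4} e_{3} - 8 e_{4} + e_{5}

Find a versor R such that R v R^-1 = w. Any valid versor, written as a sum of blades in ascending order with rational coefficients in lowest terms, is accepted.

Reasoning: v^2 = w^2 = -\frac{10553}{144} since conjugation preserves the quadratic form; R = v + w = \frac{12000}{5377} e_{1} + \frac{2250}{5377} e_{2} + \frac{3000}{5377} e_{3} - \frac{5000}{5377} e_{4} + \frac{3000}{5377} e_{5} + \frac{12000}{5377} e_{6} is then valid when invertible, keeping its own part and reversing (v - w)/2.
Answer: \frac{12000}{5377} e_{1} + \frac{2250}{5377} e_{2} + \frac{3000}{5377} e_{3} - \frac{5000}{5377} e_{4} + \frac{3000}{5377} e_{5} + \frac{12000}{5377} e_{6}


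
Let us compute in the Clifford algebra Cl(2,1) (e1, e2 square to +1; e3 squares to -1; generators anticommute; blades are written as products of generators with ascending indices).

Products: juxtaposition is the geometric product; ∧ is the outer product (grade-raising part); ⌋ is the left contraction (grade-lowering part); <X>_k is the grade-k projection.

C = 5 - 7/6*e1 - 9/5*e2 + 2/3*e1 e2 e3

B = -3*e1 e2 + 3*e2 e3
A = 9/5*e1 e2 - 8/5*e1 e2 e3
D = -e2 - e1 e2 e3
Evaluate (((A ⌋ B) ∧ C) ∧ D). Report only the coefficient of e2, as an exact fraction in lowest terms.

step 1: 27/5
step 2: 27 - 63/10*e1 - 243/25*e2 + 18/5*e1 e2 e3
step 3: -27*e2 + 63/10*e1 e2 - 27*e1 e2 e3
Answer: -27


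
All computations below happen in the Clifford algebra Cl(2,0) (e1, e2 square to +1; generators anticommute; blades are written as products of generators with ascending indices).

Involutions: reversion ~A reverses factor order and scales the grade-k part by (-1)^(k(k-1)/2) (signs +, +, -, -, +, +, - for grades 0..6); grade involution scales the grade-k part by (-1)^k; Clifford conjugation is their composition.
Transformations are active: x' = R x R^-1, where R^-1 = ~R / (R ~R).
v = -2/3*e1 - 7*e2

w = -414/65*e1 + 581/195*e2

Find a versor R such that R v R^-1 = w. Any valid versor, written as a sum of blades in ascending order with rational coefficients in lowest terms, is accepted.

A norm check does it: q(v) = q(w) = 445/9, hence R = v + w = -1372/195*e1 - 784/195*e2 realises the map — parallel part kept, (v - w)/2 negated, v carried to w.
Answer: -1372/195*e1 - 784/195*e2


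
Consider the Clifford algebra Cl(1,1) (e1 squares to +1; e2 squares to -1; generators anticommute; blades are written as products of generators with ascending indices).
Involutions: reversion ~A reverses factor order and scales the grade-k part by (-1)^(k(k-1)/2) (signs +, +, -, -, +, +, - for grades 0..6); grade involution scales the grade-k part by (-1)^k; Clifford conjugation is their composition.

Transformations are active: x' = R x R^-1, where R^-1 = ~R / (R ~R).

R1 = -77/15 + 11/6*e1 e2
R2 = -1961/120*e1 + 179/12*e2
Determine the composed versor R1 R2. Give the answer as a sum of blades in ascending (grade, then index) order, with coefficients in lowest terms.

Distribute over the terms of R1 (each basis-blade product reordered to ascending indices, repeated generators contracted through their squares):
(-77/15) R2 = 150997/1800*e1 - 13783/180*e2
(11/6*e1 e2) R2 = -1969/72*e1 + 21571/720*e2
Summing the partial products and collecting blades:
Answer: 2827/50*e1 - 3729/80*e2


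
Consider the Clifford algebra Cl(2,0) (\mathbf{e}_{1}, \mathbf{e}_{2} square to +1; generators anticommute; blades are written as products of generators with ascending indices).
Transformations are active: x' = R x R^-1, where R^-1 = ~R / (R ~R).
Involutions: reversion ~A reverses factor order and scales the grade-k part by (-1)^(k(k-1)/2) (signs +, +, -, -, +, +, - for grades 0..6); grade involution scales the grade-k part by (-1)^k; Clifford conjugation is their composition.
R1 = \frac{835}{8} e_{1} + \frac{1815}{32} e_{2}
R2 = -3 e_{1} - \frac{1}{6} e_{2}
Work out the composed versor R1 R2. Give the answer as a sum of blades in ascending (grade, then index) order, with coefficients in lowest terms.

Distribute over the terms of R1 (each basis-blade product reordered to ascending indices, repeated generators contracted through their squares):
(\frac{835}{8} e_{1}) R2 = -\frac{2505}{8} - \frac{835}{48} e_{1} e_{2}
(\frac{1815}{32} e_{2}) R2 = -\frac{605}{64} + \frac{5445}{32} e_{1} e_{2}
Summing the partial products and collecting blades:
Answer: -\frac{20645}{64} + \frac{14665}{96} e_{1} e_{2}


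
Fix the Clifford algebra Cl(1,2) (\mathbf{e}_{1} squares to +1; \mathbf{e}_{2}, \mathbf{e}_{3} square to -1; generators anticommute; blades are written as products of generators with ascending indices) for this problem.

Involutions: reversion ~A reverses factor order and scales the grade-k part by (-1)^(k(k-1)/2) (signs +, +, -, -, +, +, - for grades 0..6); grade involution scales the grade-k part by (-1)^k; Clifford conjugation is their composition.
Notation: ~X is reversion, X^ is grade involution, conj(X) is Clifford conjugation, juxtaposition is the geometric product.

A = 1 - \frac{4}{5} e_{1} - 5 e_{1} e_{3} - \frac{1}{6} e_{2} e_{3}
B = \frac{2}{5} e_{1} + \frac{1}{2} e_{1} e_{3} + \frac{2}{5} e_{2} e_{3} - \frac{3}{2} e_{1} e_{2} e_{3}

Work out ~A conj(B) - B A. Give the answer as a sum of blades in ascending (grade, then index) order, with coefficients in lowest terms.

first term: -\frac{317}{150} - \frac{3}{20} e_{1} + \frac{15}{2} e_{2} + \frac{12}{5} e_{3} - \frac{23}{12} e_{1} e_{2} - \frac{1}{2} e_{1} e_{3} + \frac{4}{5} e_{2} e_{3} - \frac{187}{150} e_{1} e_{2} e_{3}
second term: -\frac{413}{150} + \frac{3}{20} e_{1} - \frac{15}{2} e_{2} - \frac{8}{5} e_{3} + \frac{23}{12} e_{1} e_{2} + \frac{1}{2} e_{1} e_{3} + \frac{8}{5} e_{2} e_{3} - \frac{283}{150} e_{1} e_{2} e_{3}
Answer: \frac{16}{25} - \frac{3}{10} e_{1} + 15 e_{2} + 4 e_{3} - \frac{23}{6} e_{1} e_{2} - e_{1} e_{3} - \frac{4}{5} e_{2} e_{3} + \frac{16}{25} e_{1} e_{2} e_{3}


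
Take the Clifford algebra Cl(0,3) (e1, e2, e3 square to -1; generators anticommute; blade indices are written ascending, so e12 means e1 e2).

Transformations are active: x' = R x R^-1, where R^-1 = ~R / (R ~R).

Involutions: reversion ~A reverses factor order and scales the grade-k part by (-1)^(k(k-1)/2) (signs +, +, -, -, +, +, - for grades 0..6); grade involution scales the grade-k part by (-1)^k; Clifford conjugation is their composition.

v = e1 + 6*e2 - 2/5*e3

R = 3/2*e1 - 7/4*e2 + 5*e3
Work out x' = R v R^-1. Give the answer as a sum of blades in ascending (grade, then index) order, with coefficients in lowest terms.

~R = 3/2*e1 - 7/4*e2 + 5*e3, and R ~R = -485/16, so R^-1 = ~R / (-485/16).
R v = 11 + 43/4*e12 - 28/5*e13 - 293/10*e23
Answer: -1013/485*e1 - 2294/485*e2 - 1566/485*e3


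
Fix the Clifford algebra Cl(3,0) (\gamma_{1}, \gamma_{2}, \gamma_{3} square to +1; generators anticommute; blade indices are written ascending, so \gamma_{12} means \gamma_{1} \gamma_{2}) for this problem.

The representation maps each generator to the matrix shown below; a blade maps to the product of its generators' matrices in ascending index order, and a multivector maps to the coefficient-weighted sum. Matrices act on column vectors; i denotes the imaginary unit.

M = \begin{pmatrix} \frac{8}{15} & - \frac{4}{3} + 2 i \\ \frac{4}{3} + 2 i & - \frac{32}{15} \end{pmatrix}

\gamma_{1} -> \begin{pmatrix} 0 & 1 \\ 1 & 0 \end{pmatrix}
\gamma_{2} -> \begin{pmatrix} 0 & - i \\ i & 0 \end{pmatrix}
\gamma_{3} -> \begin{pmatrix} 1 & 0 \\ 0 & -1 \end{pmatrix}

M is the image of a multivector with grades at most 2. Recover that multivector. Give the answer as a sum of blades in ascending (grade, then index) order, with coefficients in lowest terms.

Method: 1, rho(\gamma_{1}), rho(\gamma_{2}), rho(\gamma_{3}) form a trace-orthogonal basis of the 2x2 complex matrices (tr(X Y) = 2 if X = Y, else 0), so M = m0*1 + m1*rho(\gamma_{1}) + m2*rho(\gamma_{2}) + m3*rho(\gamma_{3}) with m0 = tr(M)/2 = - \frac{4}{5}, m1 = tr(M rho(\gamma_{1}))/2 = 2 i, m2 = tr(M rho(\gamma_{2}))/2 = - \frac{4 i}{3}, m3 = tr(M rho(\gamma_{3}))/2 = \frac{4}{3}.
Multiplying table entries, the bivector images are rho(\gamma_{12}) = i*rho(\gamma_{3}), rho(\gamma_{13}) = -i*rho(\gamma_{2}), rho(\gamma_{23}) = i*rho(\gamma_{1}); with real blade coefficients the real parts of m0..m3 are the coefficients of 1, \gamma_{1}, \gamma_{2}, \gamma_{3} and the imaginary parts give the bivectors (\gamma_{23}: Im m1, \gamma_{13}: -Im m2, \gamma_{12}: Im m3).
Answer: -\frac{4}{5} + \frac{4}{3} \gamma_{3} + \frac{4}{3} \gamma_{13} + 2 \gamma_{23}


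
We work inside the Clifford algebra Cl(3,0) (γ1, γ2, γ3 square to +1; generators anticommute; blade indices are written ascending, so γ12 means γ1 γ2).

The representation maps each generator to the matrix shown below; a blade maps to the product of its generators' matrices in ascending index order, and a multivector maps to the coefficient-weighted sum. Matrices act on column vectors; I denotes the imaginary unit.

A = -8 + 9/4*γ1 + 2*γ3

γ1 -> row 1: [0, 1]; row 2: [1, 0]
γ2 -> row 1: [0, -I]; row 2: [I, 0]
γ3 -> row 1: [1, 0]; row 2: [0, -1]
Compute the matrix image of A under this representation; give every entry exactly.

M = (-8)*1 + (9/4)*rho(γ1) + (2)*rho(γ3), summed entrywise (1 is the identity matrix):
Answer: row 1: [-6, 9/4]; row 2: [9/4, -10]


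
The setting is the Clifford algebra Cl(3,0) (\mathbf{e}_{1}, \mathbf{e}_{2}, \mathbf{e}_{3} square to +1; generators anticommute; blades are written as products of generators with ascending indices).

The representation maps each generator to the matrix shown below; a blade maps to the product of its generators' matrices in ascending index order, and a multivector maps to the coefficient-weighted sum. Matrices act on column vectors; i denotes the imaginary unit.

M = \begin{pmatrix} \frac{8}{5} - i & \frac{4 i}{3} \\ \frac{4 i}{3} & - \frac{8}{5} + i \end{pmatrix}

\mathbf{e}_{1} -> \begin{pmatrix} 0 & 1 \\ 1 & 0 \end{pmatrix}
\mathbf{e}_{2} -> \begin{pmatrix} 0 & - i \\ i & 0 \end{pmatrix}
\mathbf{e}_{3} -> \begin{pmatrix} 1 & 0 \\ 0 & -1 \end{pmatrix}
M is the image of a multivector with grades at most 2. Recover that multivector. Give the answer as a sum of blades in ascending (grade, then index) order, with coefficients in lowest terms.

Method: 1, rho(e_{1}), rho(e_{2}), rho(e_{3}) form a trace-orthogonal basis of the 2x2 complex matrices (tr(X Y) = 2 if X = Y, else 0), so M = m0*1 + m1*rho(e_{1}) + m2*rho(e_{2}) + m3*rho(e_{3}) with m0 = tr(M)/2 = 0, m1 = tr(M rho(e_{1}))/2 = \frac{4 i}{3}, m2 = tr(M rho(e_{2}))/2 = 0, m3 = tr(M rho(e_{3}))/2 = \frac{8}{5} - i.
Multiplying table entries, the bivector images are rho(e_{1} e_{2}) = i*rho(e_{3}), rho(e_{1} e_{3}) = -i*rho(e_{2}), rho(e_{2} e_{3}) = i*rho(e_{1}); with real blade coefficients the real parts of m0..m3 are the coefficients of 1, e_{1}, e_{2}, e_{3} and the imaginary parts give the bivectors (e_{2} e_{3}: Im m1, e_{1} e_{3}: -Im m2, e_{1} e_{2}: Im m3).
Answer: \frac{8}{5} e_{3} - e_{1} e_{2} + \frac{4}{3} e_{2} e_{3}


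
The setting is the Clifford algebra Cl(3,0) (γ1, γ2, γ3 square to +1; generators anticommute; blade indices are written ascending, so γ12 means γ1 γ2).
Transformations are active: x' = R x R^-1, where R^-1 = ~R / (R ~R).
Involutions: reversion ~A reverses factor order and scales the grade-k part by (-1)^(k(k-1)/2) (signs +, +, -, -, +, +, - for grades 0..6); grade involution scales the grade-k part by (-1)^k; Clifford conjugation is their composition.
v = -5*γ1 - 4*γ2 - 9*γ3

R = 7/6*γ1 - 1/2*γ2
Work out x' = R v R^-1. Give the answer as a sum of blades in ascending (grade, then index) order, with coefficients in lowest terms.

~R = 7/6*γ1 - 1/2*γ2, and R ~R = 29/18, so R^-1 = ~R / (29/18).
R v = -23/6 - 43/6*γ12 - 21/2*γ13 + 9/2*γ23
Answer: -16/29*γ1 + 185/29*γ2 + 9*γ3


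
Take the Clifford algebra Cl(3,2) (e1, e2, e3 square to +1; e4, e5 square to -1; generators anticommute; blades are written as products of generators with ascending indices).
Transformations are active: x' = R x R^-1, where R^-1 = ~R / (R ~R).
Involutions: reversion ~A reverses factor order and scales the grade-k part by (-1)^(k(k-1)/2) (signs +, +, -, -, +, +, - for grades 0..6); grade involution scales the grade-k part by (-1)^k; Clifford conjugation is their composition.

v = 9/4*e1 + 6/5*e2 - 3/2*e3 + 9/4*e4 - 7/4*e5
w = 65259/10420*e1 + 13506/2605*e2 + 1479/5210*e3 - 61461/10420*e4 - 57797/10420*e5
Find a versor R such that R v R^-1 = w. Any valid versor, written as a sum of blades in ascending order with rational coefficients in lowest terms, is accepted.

Key observation: q(v) = q(w) = 251/400 (sandwiches preserve the norm), so R = v + w = 22176/2605*e1 + 16632/2605*e2 - 3168/2605*e3 - 9504/2605*e4 - 19008/2605*e5 works whenever it is invertible — the component of v along it is kept and (v - w)/2 reverses, sending v to w.
Answer: 22176/2605*e1 + 16632/2605*e2 - 3168/2605*e3 - 9504/2605*e4 - 19008/2605*e5


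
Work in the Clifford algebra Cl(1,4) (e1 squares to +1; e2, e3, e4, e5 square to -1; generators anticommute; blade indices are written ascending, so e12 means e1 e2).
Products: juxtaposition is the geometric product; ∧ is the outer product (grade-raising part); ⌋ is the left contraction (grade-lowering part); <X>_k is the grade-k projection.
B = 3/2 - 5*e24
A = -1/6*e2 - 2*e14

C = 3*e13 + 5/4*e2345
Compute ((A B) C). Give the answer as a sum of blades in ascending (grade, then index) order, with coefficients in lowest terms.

step 1: -1/4*e2 - 5/6*e4 + 10*e12 - 3*e14
step 2: -30*e23 - 9*e34 + 3/4*e123 - 5/2*e134 + 25/24*e235 + 5/16*e345 + 15/4*e1235 - 25/2*e1345
Answer: -30*e23 - 9*e34 + 3/4*e123 - 5/2*e134 + 25/24*e235 + 5/16*e345 + 15/4*e1235 - 25/2*e1345


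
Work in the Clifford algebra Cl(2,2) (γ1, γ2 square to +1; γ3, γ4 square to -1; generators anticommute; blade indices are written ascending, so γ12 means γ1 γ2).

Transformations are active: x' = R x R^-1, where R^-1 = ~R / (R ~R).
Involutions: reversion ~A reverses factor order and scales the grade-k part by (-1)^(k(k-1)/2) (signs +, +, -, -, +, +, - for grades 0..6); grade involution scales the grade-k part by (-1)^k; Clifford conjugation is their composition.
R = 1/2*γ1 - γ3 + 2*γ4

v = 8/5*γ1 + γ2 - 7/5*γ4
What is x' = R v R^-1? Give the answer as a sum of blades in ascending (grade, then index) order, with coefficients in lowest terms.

~R = 1/2*γ1 - γ3 + 2*γ4, and R ~R = -19/4, so R^-1 = ~R / (-19/4).
R v = 18/5 + 1/2*γ12 + 8/5*γ13 - 39/10*γ14 + γ23 - 2*γ24 + 7/5*γ34
Answer: -224/95*γ1 - γ2 + 144/95*γ3 - 31/19*γ4


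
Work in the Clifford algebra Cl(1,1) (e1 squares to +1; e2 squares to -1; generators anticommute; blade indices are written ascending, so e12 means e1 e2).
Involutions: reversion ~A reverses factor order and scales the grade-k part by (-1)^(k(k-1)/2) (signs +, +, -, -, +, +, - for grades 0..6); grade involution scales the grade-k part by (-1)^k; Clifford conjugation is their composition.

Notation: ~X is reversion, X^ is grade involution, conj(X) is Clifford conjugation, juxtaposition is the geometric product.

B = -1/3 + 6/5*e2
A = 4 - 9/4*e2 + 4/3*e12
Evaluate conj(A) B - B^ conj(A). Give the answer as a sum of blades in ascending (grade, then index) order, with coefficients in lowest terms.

first term: -121/30 + 8/5*e1 + 81/20*e2 + 4/9*e12
second term: 41/30 + 8/5*e1 - 111/20*e2 + 4/9*e12
Answer: -27/5 + 48/5*e2


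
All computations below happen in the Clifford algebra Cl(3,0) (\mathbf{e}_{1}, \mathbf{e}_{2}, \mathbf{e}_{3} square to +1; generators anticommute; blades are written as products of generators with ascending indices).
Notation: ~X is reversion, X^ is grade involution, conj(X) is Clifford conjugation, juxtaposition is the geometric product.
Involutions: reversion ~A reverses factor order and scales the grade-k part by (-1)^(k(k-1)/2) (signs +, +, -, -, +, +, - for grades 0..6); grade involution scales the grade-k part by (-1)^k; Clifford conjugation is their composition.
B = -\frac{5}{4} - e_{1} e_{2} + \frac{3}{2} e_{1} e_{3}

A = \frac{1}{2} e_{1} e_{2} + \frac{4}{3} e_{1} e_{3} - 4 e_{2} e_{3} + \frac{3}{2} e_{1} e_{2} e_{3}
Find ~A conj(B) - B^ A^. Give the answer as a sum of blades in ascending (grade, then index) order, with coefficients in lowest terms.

first term: -\frac{3}{2} + \frac{9}{4} e_{2} + \frac{3}{2} e_{3} - \frac{43}{8} e_{1} e_{2} - \frac{7}{3} e_{1} e_{3} - \frac{85}{12} e_{2} e_{3} + \frac{15}{8} e_{1} e_{2} e_{3}
second term: -\frac{3}{2} - \frac{9}{4} e_{2} - \frac{3}{2} e_{3} + \frac{43}{8} e_{1} e_{2} + \frac{7}{3} e_{1} e_{3} + \frac{85}{12} e_{2} e_{3} + \frac{15}{8} e_{1} e_{2} e_{3}
Answer: \frac{9}{2} e_{2} + 3 e_{3} - \frac{43}{4} e_{1} e_{2} - \frac{14}{3} e_{1} e_{3} - \frac{85}{6} e_{2} e_{3}


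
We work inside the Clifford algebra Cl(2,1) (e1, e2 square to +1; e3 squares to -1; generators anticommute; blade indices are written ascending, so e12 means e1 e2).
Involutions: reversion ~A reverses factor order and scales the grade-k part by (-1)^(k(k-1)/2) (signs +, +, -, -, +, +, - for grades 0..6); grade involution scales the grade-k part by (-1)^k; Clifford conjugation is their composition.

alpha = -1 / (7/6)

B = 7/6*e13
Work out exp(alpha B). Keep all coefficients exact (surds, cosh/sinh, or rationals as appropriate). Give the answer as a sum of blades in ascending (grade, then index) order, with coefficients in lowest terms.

B^2 = (7/6)^2*(e13)^2 = 49/36*(+1) = 49/36 (a basis 2-blade squares to minus the product of its generators' squares).
B^2 = 49/36 — B^2 > 0, so the exponential closes hyperbolically: l = 7/6, alpha*l = -1, so exp(alpha B) = cosh(-1) + (sinh(-1)/(7/6))*B = cosh(1) + (-6*sinh(1)/7)*B.
Answer: cosh(1) - sinh(1)*e13


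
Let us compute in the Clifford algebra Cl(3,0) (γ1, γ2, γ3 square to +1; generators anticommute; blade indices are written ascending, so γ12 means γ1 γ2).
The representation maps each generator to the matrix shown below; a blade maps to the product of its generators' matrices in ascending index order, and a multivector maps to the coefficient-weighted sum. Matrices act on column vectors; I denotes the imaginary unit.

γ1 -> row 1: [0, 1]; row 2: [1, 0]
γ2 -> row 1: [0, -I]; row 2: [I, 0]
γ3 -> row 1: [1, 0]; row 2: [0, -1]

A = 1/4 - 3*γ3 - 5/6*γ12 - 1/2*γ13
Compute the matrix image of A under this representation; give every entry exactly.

Bivector images (products of the table entries): rho(γ12) = rho(γ1)rho(γ2) = row 1: [I, 0]; row 2: [0, -I]; rho(γ13) = rho(γ1)rho(γ3) = row 1: [0, -1]; row 2: [1, 0].
M = (1/4)*1 + (-3)*rho(γ3) + (-5/6)*rho(γ12) + (-1/2)*rho(γ13), summed entrywise (1 is the identity matrix):
Answer: row 1: [-11/4 - 5*I/6, 1/2]; row 2: [-1/2, 13/4 + 5*I/6]


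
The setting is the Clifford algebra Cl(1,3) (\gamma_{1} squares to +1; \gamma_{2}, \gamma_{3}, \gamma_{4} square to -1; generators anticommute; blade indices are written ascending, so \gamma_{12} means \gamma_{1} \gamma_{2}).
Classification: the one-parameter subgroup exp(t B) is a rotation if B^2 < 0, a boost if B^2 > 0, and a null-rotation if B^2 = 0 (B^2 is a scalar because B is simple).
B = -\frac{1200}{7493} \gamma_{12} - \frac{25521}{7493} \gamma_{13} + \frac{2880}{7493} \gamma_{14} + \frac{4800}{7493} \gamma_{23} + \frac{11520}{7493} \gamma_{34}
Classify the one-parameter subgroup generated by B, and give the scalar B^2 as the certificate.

B^2 term by term: the squares give (-\frac{1200}{7493})^2*(\gamma_{12})^2 + (-\frac{25521}{7493})^2*(\gamma_{13})^2 + (\frac{2880}{7493})^2*(\gamma_{14})^2 + (\frac{4800}{7493})^2*(\gamma_{23})^2 + (\frac{11520}{7493})^2*(\gamma_{34})^2 = \frac{1440000}{56145049}*(+1) + \frac{651321441}{56145049}*(+1) + \frac{8294400}{56145049}*(+1) + \frac{23040000}{56145049}*(-1) + \frac{132710400}{56145049}*(-1) = 9 (each basis 2-blade squares to minus the product of its generators' squares); cross terms between blades sharing an index anticommute and cancel; the commuting (index-disjoint) pairs give grade-4 terms 2*c*c'*(blade product), which cancel blade by blade — \gamma_{1234}: -\frac{27648000}{56145049} + \frac{27648000}{56145049} = 0 — confirming B is simple. So B^2 = 9.
Answer: boost, certificate B^2 = 9. The invariant at work: B^2 = 9 is unchanged by conjugation, hence its sign classifies the subgroup whatever basis B is written in.


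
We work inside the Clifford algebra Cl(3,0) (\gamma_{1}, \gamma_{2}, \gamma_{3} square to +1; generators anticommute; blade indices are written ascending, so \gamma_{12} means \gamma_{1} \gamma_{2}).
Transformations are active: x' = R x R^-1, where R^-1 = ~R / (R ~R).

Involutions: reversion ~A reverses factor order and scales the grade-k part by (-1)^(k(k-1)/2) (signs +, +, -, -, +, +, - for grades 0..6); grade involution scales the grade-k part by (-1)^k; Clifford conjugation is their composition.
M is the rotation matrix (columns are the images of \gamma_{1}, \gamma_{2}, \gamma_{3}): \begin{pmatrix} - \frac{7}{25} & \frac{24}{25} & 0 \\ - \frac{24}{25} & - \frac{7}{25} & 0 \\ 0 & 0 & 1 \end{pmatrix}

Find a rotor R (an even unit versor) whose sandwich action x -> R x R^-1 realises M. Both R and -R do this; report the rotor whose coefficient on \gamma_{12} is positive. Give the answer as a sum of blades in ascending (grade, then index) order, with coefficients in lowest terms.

Method: write R = a + b12*\gamma_{12} + b13*\gamma_{13} + b23*\gamma_{23} with a^2 + b12^2 + b13^2 + b23^2 = 1 (so R^-1 = ~R). Expanding the columns R e_j ~R gives tr M = 4a^2 - 1 and, from the antisymmetric part, M21 - M12 = -4a*b12, M13 - M31 = 4a*b13, M32 - M23 = -4a*b23.
Here tr M = \frac{11}{25}, so a^2 = (1 + tr M)/4 = \frac{9}{25} and a = ±\frac{3}{5}. Taking a = \frac{3}{5}: M21 - M12 = -\frac{48}{25}, M13 - M31 = 0, M32 - M23 = 0, giving b12 = \frac{4}{5}, b13 = 0, b23 = 0, i.e. R = \frac{3}{5} + \frac{4}{5} \gamma_{12}.
Its \gamma_{12} coefficient is already positive.
Answer: \frac{3}{5} + \frac{4}{5} \gamma_{12}. Recall the cover is two-to-one: with M of trace \frac{11}{25}, both preimages act alike, and the stated \gamma_{12} sign chooses the sheet.


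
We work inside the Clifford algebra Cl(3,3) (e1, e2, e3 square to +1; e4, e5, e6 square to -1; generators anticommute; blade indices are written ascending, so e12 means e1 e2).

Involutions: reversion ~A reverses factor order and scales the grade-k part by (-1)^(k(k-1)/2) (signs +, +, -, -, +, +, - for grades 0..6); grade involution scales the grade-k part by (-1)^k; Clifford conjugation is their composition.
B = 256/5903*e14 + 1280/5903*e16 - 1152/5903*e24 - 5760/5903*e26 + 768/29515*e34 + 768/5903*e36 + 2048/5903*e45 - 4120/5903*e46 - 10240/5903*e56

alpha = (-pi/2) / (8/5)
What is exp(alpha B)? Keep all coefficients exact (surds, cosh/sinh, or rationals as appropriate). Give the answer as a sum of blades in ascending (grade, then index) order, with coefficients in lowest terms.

B^2 term by term: the squares give (256/5903)^2*(e14)^2 + (1280/5903)^2*(e16)^2 + (-1152/5903)^2*(e24)^2 + (-5760/5903)^2*(e26)^2 + (768/29515)^2*(e34)^2 + (768/5903)^2*(e36)^2 + (2048/5903)^2*(e45)^2 + (-4120/5903)^2*(e46)^2 + (-10240/5903)^2*(e56)^2 = 65536/34845409*(+1) + 1638400/34845409*(+1) + 1327104/34845409*(+1) + 33177600/34845409*(+1) + 589824/871135225*(+1) + 589824/34845409*(+1) + 4194304/34845409*(-1) + 16974400/34845409*(-1) + 104857600/34845409*(-1) = -64/25 (each basis 2-blade squares to minus the product of its generators' squares); cross terms between blades sharing an index anticommute and cancel; the commuting (index-disjoint) pairs give grade-4 terms 2*c*c'*(blade product), which cancel blade by blade — e1246: 2949120/34845409 - 2949120/34845409 = 0; e1346: -393216/34845409 + 393216/34845409 = 0; e1456: -5242880/34845409 + 5242880/34845409 = 0; e2346: 1769472/34845409 - 1769472/34845409 = 0; e2456: 23592960/34845409 - 23592960/34845409 = 0; e3456: -3145728/34845409 + 3145728/34845409 = 0 — confirming B is simple. So B^2 = -64/25.
B^2 = -64/25 — the series telescopes trigonometrically here: l = 8/5, alpha*l = -pi/2, so exp(alpha B) = cos(-pi/2) + (sin(-pi/2)/(8/5))*B = 0 + (-5/8)*B.
Answer: -160/5903*e14 - 800/5903*e16 + 720/5903*e24 + 3600/5903*e26 - 96/5903*e34 - 480/5903*e36 - 1280/5903*e45 + 2575/5903*e46 + 6400/5903*e56


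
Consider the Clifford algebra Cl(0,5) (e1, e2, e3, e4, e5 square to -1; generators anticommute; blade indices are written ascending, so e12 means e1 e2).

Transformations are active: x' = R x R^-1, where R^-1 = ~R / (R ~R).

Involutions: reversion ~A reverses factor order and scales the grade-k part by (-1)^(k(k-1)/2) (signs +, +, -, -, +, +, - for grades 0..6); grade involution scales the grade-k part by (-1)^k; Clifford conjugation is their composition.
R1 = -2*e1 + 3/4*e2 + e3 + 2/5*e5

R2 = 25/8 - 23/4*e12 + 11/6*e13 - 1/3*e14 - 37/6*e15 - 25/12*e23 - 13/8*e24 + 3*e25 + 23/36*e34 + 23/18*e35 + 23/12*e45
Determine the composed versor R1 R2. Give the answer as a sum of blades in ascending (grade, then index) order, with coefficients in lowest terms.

Distribute over the terms of R1 (each basis-blade product reordered to ascending indices, repeated generators contracted through their squares):
(-2*e1) R2 = -25/4*e1 - 23/2*e2 + 11/3*e3 - 2/3*e4 - 37/3*e5 + 25/6*e123 + 13/4*e124 - 6*e125 - 23/18*e134 - 23/9*e135 - 23/6*e145
(3/4*e2) R2 = -69/16*e1 + 75/32*e2 + 25/16*e3 + 39/32*e4 - 9/4*e5 - 11/8*e123 + 1/4*e124 + 37/8*e125 + 23/48*e234 + 23/24*e235 + 23/16*e245
(e3) R2 = 11/6*e1 - 25/12*e2 + 25/8*e3 - 23/36*e4 - 23/18*e5 - 23/4*e123 + 1/3*e134 + 37/6*e135 + 13/8*e234 - 3*e235 + 23/12*e345
(2/5*e5) R2 = -37/15*e1 + 6/5*e2 + 23/45*e3 + 23/30*e4 + 5/4*e5 - 23/10*e125 + 11/15*e135 - 2/15*e145 - 5/6*e235 - 13/20*e245 + 23/90*e345
Summing the partial products and collecting blades:
Answer: -2687/240*e1 - 4819/480*e2 + 6383/720*e3 + 979/1440*e4 - 263/18*e5 - 71/24*e123 + 7/2*e124 - 147/40*e125 - 17/18*e134 + 391/90*e135 - 119/30*e145 + 101/48*e234 - 23/8*e235 + 63/80*e245 + 391/180*e345


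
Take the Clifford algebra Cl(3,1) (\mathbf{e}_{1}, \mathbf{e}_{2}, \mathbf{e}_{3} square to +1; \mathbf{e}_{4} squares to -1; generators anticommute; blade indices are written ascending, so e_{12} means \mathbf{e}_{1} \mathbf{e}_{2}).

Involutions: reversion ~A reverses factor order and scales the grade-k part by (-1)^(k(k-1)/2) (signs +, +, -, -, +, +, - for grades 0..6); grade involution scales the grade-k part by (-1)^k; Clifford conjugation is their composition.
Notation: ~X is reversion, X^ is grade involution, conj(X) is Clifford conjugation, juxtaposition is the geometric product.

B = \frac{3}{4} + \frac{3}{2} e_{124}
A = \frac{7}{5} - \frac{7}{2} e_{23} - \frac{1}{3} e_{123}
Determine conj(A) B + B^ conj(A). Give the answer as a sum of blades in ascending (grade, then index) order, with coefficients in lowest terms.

first term: \frac{21}{20} + \frac{21}{8} e_{23} + \frac{1}{2} e_{34} - \frac{1}{4} e_{123} + \frac{21}{10} e_{124} - \frac{21}{4} e_{134}
second term: \frac{21}{20} + \frac{21}{8} e_{23} + \frac{1}{2} e_{34} - \frac{1}{4} e_{123} - \frac{21}{10} e_{124} - \frac{21}{4} e_{134}
Answer: \frac{21}{10} + \frac{21}{4} e_{23} + e_{34} - \frac{1}{2} e_{123} - \frac{21}{2} e_{134}


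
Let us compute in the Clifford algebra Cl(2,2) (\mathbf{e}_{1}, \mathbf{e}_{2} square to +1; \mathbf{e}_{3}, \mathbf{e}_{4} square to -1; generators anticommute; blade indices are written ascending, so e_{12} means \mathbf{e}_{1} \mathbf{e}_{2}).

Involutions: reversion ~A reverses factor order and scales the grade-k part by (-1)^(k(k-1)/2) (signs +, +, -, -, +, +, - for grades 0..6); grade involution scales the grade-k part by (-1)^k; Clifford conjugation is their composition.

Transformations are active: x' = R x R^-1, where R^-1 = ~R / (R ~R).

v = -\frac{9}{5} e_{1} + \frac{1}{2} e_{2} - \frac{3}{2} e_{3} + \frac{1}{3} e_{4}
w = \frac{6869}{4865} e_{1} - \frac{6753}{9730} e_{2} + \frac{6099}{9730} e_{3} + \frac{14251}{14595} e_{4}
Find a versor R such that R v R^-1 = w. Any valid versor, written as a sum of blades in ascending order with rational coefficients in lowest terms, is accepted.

Take R = v + w = -\frac{1888}{4865} e_{1} - \frac{944}{4865} e_{2} - \frac{4248}{4865} e_{3} + \frac{6372}{4865} e_{4}. Because q(v) = q(w) = \frac{254}{225}, conjugation by R sends v exactly to w.
Answer: -\frac{1888}{4865} e_{1} - \frac{944}{4865} e_{2} - \frac{4248}{4865} e_{3} + \frac{6372}{4865} e_{4}
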